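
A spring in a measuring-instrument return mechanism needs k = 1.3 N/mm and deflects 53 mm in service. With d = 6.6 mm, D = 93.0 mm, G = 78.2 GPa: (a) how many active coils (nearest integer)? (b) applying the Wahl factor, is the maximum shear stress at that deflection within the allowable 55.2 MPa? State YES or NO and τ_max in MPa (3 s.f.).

N_a = Gd⁴/(8D³k) = (78.2×10³)(6.6⁴)/(8·93.0³·1.3) = 17.74 → N_a = 18
Actual rate k = Gd⁴/(8D³·18) = 1.2811 N/mm
Working load F = kδ = 1.2811·53 = 67.896 N
C = 93.0/6.6 = 14.0909; K_W = (4C−1)/(4C−4)+0.615/C = 1.1009
τ_max = K_W·8FD/(πd³) = 1.1009·55.929 = 61.574 MPa
τ_max > 55.2 MPa → exceeds allowable

(a) 18 coils; (b) NO, τ_max = 61.6 MPa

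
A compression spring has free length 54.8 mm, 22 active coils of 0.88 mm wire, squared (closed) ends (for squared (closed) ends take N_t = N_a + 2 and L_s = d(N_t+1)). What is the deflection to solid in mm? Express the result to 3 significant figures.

N_t = 24; L_s = 0.88·25 = 22 mm
δ_solid = L₀ − L_s = 54.8 − 22 = 32.8 mm

32.8 mm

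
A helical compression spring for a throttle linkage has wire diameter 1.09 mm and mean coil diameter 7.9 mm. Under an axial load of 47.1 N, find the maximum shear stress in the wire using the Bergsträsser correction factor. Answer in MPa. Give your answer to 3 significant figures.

Spring index C = D/d = 7.9/1.09 = 7.2477
K_B = (4C+2)/(4C−3) = 30.991/25.991 = 1.1924
τ₀ = 8FD/(πd³) = 8·47.1·7.9/(π·1.09³) = 2976.72/4.0685 = 731.66 MPa
τ_max = K·τ₀ = 1.1924 × 731.66 = 872.41 MPa

872 MPa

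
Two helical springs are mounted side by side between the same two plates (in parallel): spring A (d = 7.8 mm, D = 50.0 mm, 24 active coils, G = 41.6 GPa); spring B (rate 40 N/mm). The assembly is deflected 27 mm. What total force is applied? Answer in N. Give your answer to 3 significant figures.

1250 N

k_A = Gd⁴/(8D³N_a) = (41.6×10³)(7.8⁴)/(8·50.0³·24) = 6.4159 N/mm
Parallel: k_eq = 6.4159 + 40 = 46.416 N/mm
F = k_eq·δ = 46.416·27 = 1253.2 N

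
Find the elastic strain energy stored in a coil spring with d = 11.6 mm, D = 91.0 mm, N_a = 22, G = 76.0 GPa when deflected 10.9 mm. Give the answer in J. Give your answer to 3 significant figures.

k = Gd⁴/(8D³N_a) = (76.0×10³)(11.6⁴)/(8·91.0³·22) = 10.375 N/mm
U = ½kδ² = 0.5 × 10.375 × 10.9² = 616.36 N·mm = 0.61636 J

0.616 J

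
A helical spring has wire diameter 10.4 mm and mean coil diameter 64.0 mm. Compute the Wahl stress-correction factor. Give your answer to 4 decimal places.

1.2455

C = D/d = 64.0/10.4 = 6.1538
K_W = (4C−1)/(4C−4) + 0.615/C = 23.615/20.615 + 0.0999 = 1.2455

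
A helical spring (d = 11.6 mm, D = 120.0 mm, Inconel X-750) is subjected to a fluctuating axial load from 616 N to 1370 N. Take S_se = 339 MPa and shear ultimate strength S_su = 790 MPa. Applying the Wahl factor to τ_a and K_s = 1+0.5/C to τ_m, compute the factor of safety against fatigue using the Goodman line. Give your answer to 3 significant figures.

1.98

C = D/d = 120.0/11.6 = 10.3448; K_W = (4C−1)/(4C−4)+0.615/C = 1.1397; K_s = 1+0.5/C = 1.0483
F_a = (F_max−F_min)/2 = 377 N; F_m = (F_max+F_min)/2 = 993 N
τ_a = K_W·8F_aD/(πd³) = 1.1397 × 73.806 = 84.117 MPa
τ_m = K_s·8F_mD/(πd³) = 1.0483 × 194.4 = 203.8 MPa
Goodman: 1/n_f = τ_a/S_se + τ_m/S_su = 84.117/339 + 203.8/790 = 0.24813 + 0.25797 = 0.5061
n_f = 1/0.5061 = 1.976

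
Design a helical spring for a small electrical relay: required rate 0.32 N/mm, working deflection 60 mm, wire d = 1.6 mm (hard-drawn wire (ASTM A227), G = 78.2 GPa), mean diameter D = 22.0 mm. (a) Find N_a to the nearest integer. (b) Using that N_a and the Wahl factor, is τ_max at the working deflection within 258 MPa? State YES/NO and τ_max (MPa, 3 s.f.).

N_a = Gd⁴/(8D³k) = (78.2×10³)(1.6⁴)/(8·22.0³·0.32) = 18.8 → N_a = 19
Actual rate k = Gd⁴/(8D³·19) = 0.31665 N/mm
Working load F = kδ = 0.31665·60 = 18.999 N
C = 22.0/1.6 = 13.7500; K_W = (4C−1)/(4C−4)+0.615/C = 1.1036
τ_max = K_W·8FD/(πd³) = 1.1036·259.85 = 286.76 MPa
τ_max > 258 MPa → exceeds allowable

(a) 19 coils; (b) NO, τ_max = 287 MPa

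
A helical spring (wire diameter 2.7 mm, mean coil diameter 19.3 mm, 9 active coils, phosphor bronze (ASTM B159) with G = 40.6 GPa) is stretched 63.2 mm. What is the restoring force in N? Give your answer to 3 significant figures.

263 N

k = Gd⁴/(8D³N_a) = (40.6×10³)(2.7⁴)/(8·19.3³·9) = 4.1685 N/mm
F = k·δ = 4.1685 × 63.2 = 263.45 N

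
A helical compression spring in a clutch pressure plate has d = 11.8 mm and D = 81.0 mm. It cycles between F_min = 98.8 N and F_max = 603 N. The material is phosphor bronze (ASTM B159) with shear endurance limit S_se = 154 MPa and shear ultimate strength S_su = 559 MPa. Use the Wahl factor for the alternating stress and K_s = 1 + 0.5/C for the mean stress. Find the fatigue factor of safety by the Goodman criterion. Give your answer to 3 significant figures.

2.99

C = D/d = 81.0/11.8 = 6.8644; K_W = (4C−1)/(4C−4)+0.615/C = 1.2175; K_s = 1+0.5/C = 1.0728
F_a = (F_max−F_min)/2 = 252.1 N; F_m = (F_max+F_min)/2 = 350.9 N
τ_a = K_W·8F_aD/(πd³) = 1.2175 × 31.648 = 38.531 MPa
τ_m = K_s·8F_mD/(πd³) = 1.0728 × 44.052 = 47.26 MPa
Goodman: 1/n_f = τ_a/S_se + τ_m/S_su = 38.531/154 + 47.26/559 = 0.25020 + 0.08454 = 0.33475
n_f = 1/0.33475 = 2.987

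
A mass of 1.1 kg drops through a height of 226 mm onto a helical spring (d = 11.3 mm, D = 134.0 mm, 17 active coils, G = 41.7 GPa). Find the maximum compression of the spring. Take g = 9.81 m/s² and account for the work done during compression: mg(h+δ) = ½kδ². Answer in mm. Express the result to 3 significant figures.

k = Gd⁴/(8D³N_a) = (41.7×10³)(11.3⁴)/(8·134.0³·17) = 2.0778 N/mm
W = mg = 1.1 × 9.81 = 10.791 N
½kδ² − Wδ − Wh = 0 → δ = (W + √(W² + 2kWh))/k
δ = (10.791 + √(116.45 + 10134.4))/2.0778 = (10.791 + 101.25)/2.0778 = 53.922 mm

53.9 mm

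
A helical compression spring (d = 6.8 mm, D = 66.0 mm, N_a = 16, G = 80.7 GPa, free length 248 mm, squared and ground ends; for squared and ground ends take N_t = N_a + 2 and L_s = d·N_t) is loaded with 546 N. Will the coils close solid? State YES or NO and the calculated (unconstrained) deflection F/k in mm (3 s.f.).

k = Gd⁴/(8D³N_a) = (80.7×10³)(6.8⁴)/(8·66.0³·16) = 4.6889 N/mm
N_t = 18; L_s = 6.8·18 = 122.4 mm; δ_solid = L₀ − L_s = 248 − 122.4 = 125.6 mm
δ = F/k = 546/4.6889 = 116.45 mm
δ < δ_solid → spring does not go solid

NO, δ = 116 mm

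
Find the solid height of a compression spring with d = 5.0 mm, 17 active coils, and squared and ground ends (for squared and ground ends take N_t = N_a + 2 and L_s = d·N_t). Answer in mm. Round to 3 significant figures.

squared and ground ends: N_t = N_a + 2 = 17 + 2 = 19
L_s = d·N_t = 5.0 × 19 = 95 mm

95.0 mm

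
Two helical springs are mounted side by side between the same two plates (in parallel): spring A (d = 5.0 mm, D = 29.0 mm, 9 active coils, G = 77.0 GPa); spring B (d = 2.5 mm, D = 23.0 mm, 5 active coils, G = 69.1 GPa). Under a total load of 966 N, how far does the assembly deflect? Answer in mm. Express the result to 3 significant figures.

k_A = Gd⁴/(8D³N_a) = (77.0×10³)(5.0⁴)/(8·29.0³·9) = 27.406 N/mm
k_B = Gd⁴/(8D³N_a) = (69.1×10³)(2.5⁴)/(8·23.0³·5) = 5.5462 N/mm
Parallel: k_eq = 27.406 + 5.5462 = 32.952 N/mm
δ = F/k_eq = 966/32.952 = 29.315 mm

29.3 mm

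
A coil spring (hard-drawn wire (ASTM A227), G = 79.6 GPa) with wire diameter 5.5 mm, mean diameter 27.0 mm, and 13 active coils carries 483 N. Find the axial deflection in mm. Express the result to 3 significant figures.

k = Gd⁴/(8D³N_a) = (79.6×10³)(5.5⁴)/(8·27.0³·13) = 35.583 N/mm
δ = F/k = 483 / 35.583 = 13.574 mm

13.6 mm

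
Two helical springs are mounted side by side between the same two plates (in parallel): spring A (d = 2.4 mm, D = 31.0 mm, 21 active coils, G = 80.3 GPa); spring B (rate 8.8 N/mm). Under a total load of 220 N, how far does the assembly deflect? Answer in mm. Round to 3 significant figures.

k_A = Gd⁴/(8D³N_a) = (80.3×10³)(2.4⁴)/(8·31.0³·21) = 0.53231 N/mm
Parallel: k_eq = 0.53231 + 8.8 = 9.3323 N/mm
δ = F/k_eq = 220/9.3323 = 23.574 mm

23.6 mm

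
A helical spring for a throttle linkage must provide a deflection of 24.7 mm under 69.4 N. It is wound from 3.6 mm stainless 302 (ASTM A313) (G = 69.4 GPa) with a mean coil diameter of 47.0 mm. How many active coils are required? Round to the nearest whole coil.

Required rate k = F/δ = 69.4/24.7 = 2.8097 N/mm
N_a = Gd⁴/(8D³k) = (69.4×10³ × 3.6⁴)/(8 × 47.0³ × 2.8097)
    = 1.16565e+07 / 2.33371e+06 = 4.995 → 5 coils

5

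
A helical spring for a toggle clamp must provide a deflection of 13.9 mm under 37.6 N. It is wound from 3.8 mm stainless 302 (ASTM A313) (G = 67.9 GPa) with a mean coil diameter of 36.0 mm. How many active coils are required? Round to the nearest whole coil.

14

Required rate k = F/δ = 37.6/13.9 = 2.705 N/mm
N_a = Gd⁴/(8D³k) = (67.9×10³ × 3.8⁴)/(8 × 36.0³ × 2.705)
    = 1.41581e+07 / 1.00965e+06 = 14.02 → 14 coils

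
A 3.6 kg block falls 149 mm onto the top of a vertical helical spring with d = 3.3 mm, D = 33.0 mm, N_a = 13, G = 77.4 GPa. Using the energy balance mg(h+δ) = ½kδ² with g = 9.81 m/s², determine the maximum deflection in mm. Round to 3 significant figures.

81.4 mm

k = Gd⁴/(8D³N_a) = (77.4×10³)(3.3⁴)/(8·33.0³·13) = 2.456 N/mm
W = mg = 3.6 × 9.81 = 35.316 N
½kδ² − Wδ − Wh = 0 → δ = (W + √(W² + 2kWh))/k
δ = (35.316 + √(1247.2 + 25847))/2.456 = (35.316 + 164.6)/2.456 = 81.402 mm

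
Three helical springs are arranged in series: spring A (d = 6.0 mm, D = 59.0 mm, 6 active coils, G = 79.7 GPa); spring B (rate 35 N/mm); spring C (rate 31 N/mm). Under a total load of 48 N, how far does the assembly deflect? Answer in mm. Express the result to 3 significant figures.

7.50 mm

k_A = Gd⁴/(8D³N_a) = (79.7×10³)(6.0⁴)/(8·59.0³·6) = 10.478 N/mm
Series: 1/k_eq = 1/10.478 + 1/35 + 1/31 = 0.15627; k_eq = 6.3992 N/mm
δ = F/k_eq = 48/6.3992 = 7.501 mm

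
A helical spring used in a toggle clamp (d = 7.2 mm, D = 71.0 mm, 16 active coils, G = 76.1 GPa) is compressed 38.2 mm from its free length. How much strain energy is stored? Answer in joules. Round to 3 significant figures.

k = Gd⁴/(8D³N_a) = (76.1×10³)(7.2⁴)/(8·71.0³·16) = 4.4641 N/mm
U = ½kδ² = 0.5 × 4.4641 × 38.2² = 3257.1 N·mm = 3.2571 J

3.26 J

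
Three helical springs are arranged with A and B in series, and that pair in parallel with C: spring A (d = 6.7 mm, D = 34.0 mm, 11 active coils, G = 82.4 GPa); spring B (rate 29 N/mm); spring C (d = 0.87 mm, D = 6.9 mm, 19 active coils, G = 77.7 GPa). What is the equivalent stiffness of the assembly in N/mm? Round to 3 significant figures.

k_A = Gd⁴/(8D³N_a) = (82.4×10³)(6.7⁴)/(8·34.0³·11) = 48.007 N/mm
k_C = Gd⁴/(8D³N_a) = (77.7×10³)(0.87⁴)/(8·6.9³·19) = 0.89147 N/mm
Springs A,B series: k_AB = 1/(1/48.007+1/29) = 18.079 N/mm; parallel with C: k_eq = 18.079+0.89147 = 18.97 N/mm

19.0 N/mm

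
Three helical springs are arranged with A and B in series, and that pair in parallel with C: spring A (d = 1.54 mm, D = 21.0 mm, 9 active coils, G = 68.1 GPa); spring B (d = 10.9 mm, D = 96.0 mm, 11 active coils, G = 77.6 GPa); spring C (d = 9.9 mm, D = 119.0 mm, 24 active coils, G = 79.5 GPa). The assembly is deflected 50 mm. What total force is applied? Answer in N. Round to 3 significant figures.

k_A = Gd⁴/(8D³N_a) = (68.1×10³)(1.54⁴)/(8·21.0³·9) = 0.57443 N/mm
k_B = Gd⁴/(8D³N_a) = (77.6×10³)(10.9⁴)/(8·96.0³·11) = 14.069 N/mm
k_C = Gd⁴/(8D³N_a) = (79.5×10³)(9.9⁴)/(8·119.0³·24) = 2.3603 N/mm
Springs A,B series: k_AB = 1/(1/0.57443+1/14.069) = 0.5519 N/mm; parallel with C: k_eq = 0.5519+2.3603 = 2.9122 N/mm
F = k_eq·δ = 2.9122·50 = 145.61 N

146 N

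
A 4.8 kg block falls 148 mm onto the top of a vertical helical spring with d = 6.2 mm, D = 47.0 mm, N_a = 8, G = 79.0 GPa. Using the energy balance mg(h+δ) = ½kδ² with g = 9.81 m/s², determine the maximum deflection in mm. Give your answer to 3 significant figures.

31.0 mm

k = Gd⁴/(8D³N_a) = (79.0×10³)(6.2⁴)/(8·47.0³·8) = 17.568 N/mm
W = mg = 4.8 × 9.81 = 47.088 N
½kδ² − Wδ − Wh = 0 → δ = (W + √(W² + 2kWh))/k
δ = (47.088 + √(2217.3 + 244862))/17.568 = (47.088 + 497.07)/17.568 = 30.975 mm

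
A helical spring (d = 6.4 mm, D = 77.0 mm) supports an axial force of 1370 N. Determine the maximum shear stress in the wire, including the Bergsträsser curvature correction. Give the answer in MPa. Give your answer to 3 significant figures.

1140 MPa

Spring index C = D/d = 77.0/6.4 = 12.0312
K_B = (4C+2)/(4C−3) = 50.125/45.125 = 1.1108
τ₀ = 8FD/(πd³) = 8·1370·77.0/(π·6.4³) = 843920/823.55 = 1024.7 MPa
τ_max = K·τ₀ = 1.1108 × 1024.7 = 1138.3 MPa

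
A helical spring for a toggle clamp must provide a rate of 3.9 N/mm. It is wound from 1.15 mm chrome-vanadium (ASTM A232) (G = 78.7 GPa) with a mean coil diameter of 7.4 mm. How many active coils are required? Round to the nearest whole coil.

11

N_a = Gd⁴/(8D³k) = (78.7×10³ × 1.15⁴)/(8 × 7.4³ × 3.9)
    = 137647 / 12643 = 10.89 → 11 coils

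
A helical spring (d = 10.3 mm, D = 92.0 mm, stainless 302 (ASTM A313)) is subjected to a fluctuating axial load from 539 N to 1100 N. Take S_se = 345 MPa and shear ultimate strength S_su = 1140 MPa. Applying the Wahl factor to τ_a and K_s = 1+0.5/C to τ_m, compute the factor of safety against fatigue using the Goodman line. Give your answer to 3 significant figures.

C = D/d = 92.0/10.3 = 8.9320; K_W = (4C−1)/(4C−4)+0.615/C = 1.1634; K_s = 1+0.5/C = 1.0560
F_a = (F_max−F_min)/2 = 280.5 N; F_m = (F_max+F_min)/2 = 819.5 N
τ_a = K_W·8F_aD/(πd³) = 1.1634 × 60.138 = 69.965 MPa
τ_m = K_s·8F_mD/(πd³) = 1.0560 × 175.7 = 185.53 MPa
Goodman: 1/n_f = τ_a/S_se + τ_m/S_su = 69.965/345 + 185.53/1140 = 0.20280 + 0.16275 = 0.36554
n_f = 1/0.36554 = 2.736

2.74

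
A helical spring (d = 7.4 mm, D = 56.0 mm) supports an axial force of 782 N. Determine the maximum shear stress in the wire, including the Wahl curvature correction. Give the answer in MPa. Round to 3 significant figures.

329 MPa

Spring index C = D/d = 56.0/7.4 = 7.5676
K_W = (4C−1)/(4C−4) + 0.615/C = 29.270/26.270 + 0.0813 = 1.1955
τ₀ = 8FD/(πd³) = 8·782·56.0/(π·7.4³) = 350336/1273 = 275.19 MPa
τ_max = K·τ₀ = 1.1955 × 275.19 = 328.99 MPa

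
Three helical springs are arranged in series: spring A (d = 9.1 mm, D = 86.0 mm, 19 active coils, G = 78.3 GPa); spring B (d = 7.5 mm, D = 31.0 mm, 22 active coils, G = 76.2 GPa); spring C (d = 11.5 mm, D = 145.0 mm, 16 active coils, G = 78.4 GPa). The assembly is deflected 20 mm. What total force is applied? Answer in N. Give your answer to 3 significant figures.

k_A = Gd⁴/(8D³N_a) = (78.3×10³)(9.1⁴)/(8·86.0³·19) = 5.5538 N/mm
k_B = Gd⁴/(8D³N_a) = (76.2×10³)(7.5⁴)/(8·31.0³·22) = 45.984 N/mm
k_C = Gd⁴/(8D³N_a) = (78.4×10³)(11.5⁴)/(8·145.0³·16) = 3.5139 N/mm
Series: 1/k_eq = 1/5.5538 + 1/45.984 + 1/3.5139 = 0.48639; k_eq = 2.056 N/mm
F = k_eq·δ = 2.056·20 = 41.12 N

41.1 N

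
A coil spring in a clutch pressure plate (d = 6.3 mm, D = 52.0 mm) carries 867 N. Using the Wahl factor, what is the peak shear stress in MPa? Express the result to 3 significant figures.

Spring index C = D/d = 52.0/6.3 = 8.2540
K_W = (4C−1)/(4C−4) + 0.615/C = 32.016/29.016 + 0.0745 = 1.1779
τ₀ = 8FD/(πd³) = 8·867·52.0/(π·6.3³) = 360672/785.55 = 459.14 MPa
τ_max = K·τ₀ = 1.1779 × 459.14 = 540.82 MPa

541 MPa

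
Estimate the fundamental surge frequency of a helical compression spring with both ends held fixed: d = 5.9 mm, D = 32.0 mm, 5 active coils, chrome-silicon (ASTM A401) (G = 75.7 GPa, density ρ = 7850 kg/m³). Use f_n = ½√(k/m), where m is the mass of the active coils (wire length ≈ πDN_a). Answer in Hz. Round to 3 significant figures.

k = Gd⁴/(8D³N_a) = (75.7×10³)(5.9⁴)/(8·32.0³·5) = 69.983 N/mm = 69983 N/m
Wire length L = πDN_a = π·32.0·5 = 502.65 mm
m = ρ·(πd²/4)·L = 7850 × 27.34×10⁻⁶ m² × 0.50265 m = 0.10788 kg
f_n = ½√(k/m) = 0.5·√(69983/0.10788) = 0.5·√(6.4872e+05) = 402.72 Hz

403 Hz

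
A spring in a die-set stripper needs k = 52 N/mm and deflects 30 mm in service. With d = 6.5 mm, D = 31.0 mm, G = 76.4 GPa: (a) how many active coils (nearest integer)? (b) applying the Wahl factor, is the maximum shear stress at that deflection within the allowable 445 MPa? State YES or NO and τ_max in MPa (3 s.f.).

N_a = Gd⁴/(8D³k) = (76.4×10³)(6.5⁴)/(8·31.0³·52) = 11 → N_a = 11
Actual rate k = Gd⁴/(8D³·11) = 52.021 N/mm
Working load F = kδ = 52.021·30 = 1560.6 N
C = 31.0/6.5 = 4.7692; K_W = (4C−1)/(4C−4)+0.615/C = 1.3279
τ_max = K_W·8FD/(πd³) = 1.3279·448.6 = 595.71 MPa
τ_max > 445 MPa → exceeds allowable

(a) 11 coils; (b) NO, τ_max = 596 MPa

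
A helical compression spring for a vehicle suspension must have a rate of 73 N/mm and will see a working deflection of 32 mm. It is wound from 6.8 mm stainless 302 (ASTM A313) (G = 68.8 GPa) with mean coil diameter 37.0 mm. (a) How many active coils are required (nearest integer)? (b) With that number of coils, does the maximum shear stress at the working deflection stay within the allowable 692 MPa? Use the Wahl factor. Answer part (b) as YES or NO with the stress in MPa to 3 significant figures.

N_a = Gd⁴/(8D³k) = (68.8×10³)(6.8⁴)/(8·37.0³·73) = 4.973 → N_a = 5
Actual rate k = Gd⁴/(8D³·5) = 72.604 N/mm
Working load F = kδ = 72.604·32 = 2323.3 N
C = 37.0/6.8 = 5.4412; K_W = (4C−1)/(4C−4)+0.615/C = 1.2819
τ_max = K_W·8FD/(πd³) = 1.2819·696.18 = 892.44 MPa
τ_max > 692 MPa → exceeds allowable

(a) 5 coils; (b) NO, τ_max = 892 MPa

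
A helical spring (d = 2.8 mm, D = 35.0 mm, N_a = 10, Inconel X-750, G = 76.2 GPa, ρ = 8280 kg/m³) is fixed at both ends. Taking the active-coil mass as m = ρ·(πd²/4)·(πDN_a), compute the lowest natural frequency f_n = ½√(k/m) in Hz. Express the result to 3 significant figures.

78.0 Hz

k = Gd⁴/(8D³N_a) = (76.2×10³)(2.8⁴)/(8·35.0³·10) = 1.3655 N/mm = 1365.5 N/m
Wire length L = πDN_a = π·35.0·10 = 1099.6 mm
m = ρ·(πd²/4)·L = 8280 × 6.1575×10⁻⁶ m² × 1.0996 m = 0.05606 kg
f_n = ½√(k/m) = 0.5·√(1365.5/0.05606) = 0.5·√(24358) = 78.035 Hz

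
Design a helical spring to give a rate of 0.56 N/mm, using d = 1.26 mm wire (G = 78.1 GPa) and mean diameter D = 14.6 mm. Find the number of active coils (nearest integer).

N_a = Gd⁴/(8D³k) = (78.1×10³ × 1.26⁴)/(8 × 14.6³ × 0.56)
    = 196849 / 13942.4 = 14.12 → 14 coils

14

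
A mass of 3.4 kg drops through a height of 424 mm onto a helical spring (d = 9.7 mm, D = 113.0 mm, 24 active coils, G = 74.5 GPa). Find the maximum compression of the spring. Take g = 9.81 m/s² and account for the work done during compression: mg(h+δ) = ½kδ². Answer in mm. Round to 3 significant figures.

124 mm

k = Gd⁴/(8D³N_a) = (74.5×10³)(9.7⁴)/(8·113.0³·24) = 2.3807 N/mm
W = mg = 3.4 × 9.81 = 33.354 N
½kδ² − Wδ − Wh = 0 → δ = (W + √(W² + 2kWh))/k
δ = (33.354 + √(1112.5 + 67336.5))/2.3807 = (33.354 + 261.63)/2.3807 = 123.9 mm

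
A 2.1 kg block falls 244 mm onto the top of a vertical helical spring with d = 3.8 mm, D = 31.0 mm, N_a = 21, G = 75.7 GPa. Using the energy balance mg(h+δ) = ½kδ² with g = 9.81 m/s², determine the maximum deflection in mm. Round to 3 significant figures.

k = Gd⁴/(8D³N_a) = (75.7×10³)(3.8⁴)/(8·31.0³·21) = 3.1538 N/mm
W = mg = 2.1 × 9.81 = 20.601 N
½kδ² − Wδ − Wh = 0 → δ = (W + √(W² + 2kWh))/k
δ = (20.601 + √(424.4 + 31706.2))/3.1538 = (20.601 + 179.25)/3.1538 = 63.368 mm

63.4 mm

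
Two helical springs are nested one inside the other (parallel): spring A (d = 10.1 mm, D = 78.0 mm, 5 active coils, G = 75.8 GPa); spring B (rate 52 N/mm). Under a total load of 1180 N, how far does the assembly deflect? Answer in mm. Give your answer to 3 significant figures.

k_A = Gd⁴/(8D³N_a) = (75.8×10³)(10.1⁴)/(8·78.0³·5) = 41.554 N/mm
Parallel: k_eq = 41.554 + 52 = 93.554 N/mm
δ = F/k_eq = 1180/93.554 = 12.613 mm

12.6 mm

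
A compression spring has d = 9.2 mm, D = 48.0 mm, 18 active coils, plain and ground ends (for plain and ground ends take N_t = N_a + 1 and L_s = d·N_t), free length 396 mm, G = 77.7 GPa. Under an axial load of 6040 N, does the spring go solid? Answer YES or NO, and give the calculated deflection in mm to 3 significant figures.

k = Gd⁴/(8D³N_a) = (77.7×10³)(9.2⁴)/(8·48.0³·18) = 34.953 N/mm
N_t = 19; L_s = 9.2·19 = 174.8 mm; δ_solid = L₀ − L_s = 396 − 174.8 = 221.2 mm
δ = F/k = 6040/34.953 = 172.8 mm
δ < δ_solid → spring does not go solid

NO, δ = 173 mm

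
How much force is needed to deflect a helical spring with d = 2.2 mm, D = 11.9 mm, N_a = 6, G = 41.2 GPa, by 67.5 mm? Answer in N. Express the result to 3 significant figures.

k = Gd⁴/(8D³N_a) = (41.2×10³)(2.2⁴)/(8·11.9³·6) = 11.932 N/mm
F = k·δ = 11.932 × 67.5 = 805.4 N

805 N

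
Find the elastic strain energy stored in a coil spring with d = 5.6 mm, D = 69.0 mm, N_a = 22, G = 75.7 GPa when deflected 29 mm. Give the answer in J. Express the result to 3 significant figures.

0.541 J

k = Gd⁴/(8D³N_a) = (75.7×10³)(5.6⁴)/(8·69.0³·22) = 1.2876 N/mm
U = ½kδ² = 0.5 × 1.2876 × 29² = 541.44 N·mm = 0.54144 J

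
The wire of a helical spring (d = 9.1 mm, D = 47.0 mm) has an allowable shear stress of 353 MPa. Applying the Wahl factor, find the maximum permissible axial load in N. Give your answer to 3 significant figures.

C = D/d = 47.0/9.1 = 5.1648
K_W = (4C−1)/(4C−4) + 0.615/C = 19.659/16.659 + 0.1191 = 1.2992
τ_max = K·8FD/(πd³) → F_max = τ_allow·πd³/(8DK)
F_max = 353·π·9.1³/(8·47.0·1.2992) = 8.357e+05/488.48 = 1710.8 N

1710 N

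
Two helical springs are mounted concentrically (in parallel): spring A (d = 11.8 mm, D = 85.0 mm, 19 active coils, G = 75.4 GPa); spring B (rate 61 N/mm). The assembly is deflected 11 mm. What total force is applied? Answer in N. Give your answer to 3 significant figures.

843 N

k_A = Gd⁴/(8D³N_a) = (75.4×10³)(11.8⁴)/(8·85.0³·19) = 15.66 N/mm
Parallel: k_eq = 15.66 + 61 = 76.66 N/mm
F = k_eq·δ = 76.66·11 = 843.26 N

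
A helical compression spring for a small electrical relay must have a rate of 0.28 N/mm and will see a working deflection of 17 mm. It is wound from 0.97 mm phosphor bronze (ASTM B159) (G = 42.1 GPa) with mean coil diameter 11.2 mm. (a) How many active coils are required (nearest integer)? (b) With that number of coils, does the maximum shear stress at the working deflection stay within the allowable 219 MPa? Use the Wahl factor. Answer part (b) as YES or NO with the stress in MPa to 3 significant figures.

N_a = Gd⁴/(8D³k) = (42.1×10³)(0.97⁴)/(8·11.2³·0.28) = 11.84 → N_a = 12
Actual rate k = Gd⁴/(8D³·12) = 0.27634 N/mm
Working load F = kδ = 0.27634·17 = 4.6978 N
C = 11.2/0.97 = 11.5464; K_W = (4C−1)/(4C−4)+0.615/C = 1.1244
τ_max = K_W·8FD/(πd³) = 1.1244·146.8 = 165.06 MPa
τ_max ≤ 219 MPa → acceptable

(a) 12 coils; (b) YES, τ_max = 165 MPa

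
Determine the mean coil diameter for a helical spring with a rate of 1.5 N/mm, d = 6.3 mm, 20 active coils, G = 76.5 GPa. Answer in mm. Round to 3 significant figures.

D = (Gd⁴/(8N_a·k))^(1/3) = (76.5×10³·6.3⁴/(8·20·1.5))^(1/3)
  = (502126)^(1/3) = 79.4824 mm

79.5 mm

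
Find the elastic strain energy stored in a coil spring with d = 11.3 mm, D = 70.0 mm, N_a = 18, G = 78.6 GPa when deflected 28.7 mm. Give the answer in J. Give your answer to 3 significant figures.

10.7 J

k = Gd⁴/(8D³N_a) = (78.6×10³)(11.3⁴)/(8·70.0³·18) = 25.947 N/mm
U = ½kδ² = 0.5 × 25.947 × 28.7² = 10686 N·mm = 10.686 J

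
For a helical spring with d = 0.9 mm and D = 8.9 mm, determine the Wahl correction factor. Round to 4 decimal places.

1.1466

C = D/d = 8.9/0.9 = 9.8889
K_W = (4C−1)/(4C−4) + 0.615/C = 38.556/35.556 + 0.0622 = 1.1466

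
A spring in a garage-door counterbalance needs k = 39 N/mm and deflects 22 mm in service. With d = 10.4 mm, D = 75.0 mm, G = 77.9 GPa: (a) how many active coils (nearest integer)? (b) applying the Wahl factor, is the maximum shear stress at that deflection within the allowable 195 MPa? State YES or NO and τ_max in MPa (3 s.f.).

(a) 7 coils; (b) YES, τ_max = 174 MPa

N_a = Gd⁴/(8D³k) = (77.9×10³)(10.4⁴)/(8·75.0³·39) = 6.924 → N_a = 7
Actual rate k = Gd⁴/(8D³·7) = 38.574 N/mm
Working load F = kδ = 38.574·22 = 848.64 N
C = 75.0/10.4 = 7.2115; K_W = (4C−1)/(4C−4)+0.615/C = 1.2060
τ_max = K_W·8FD/(πd³) = 1.2060·144.09 = 173.77 MPa
τ_max ≤ 195 MPa → acceptable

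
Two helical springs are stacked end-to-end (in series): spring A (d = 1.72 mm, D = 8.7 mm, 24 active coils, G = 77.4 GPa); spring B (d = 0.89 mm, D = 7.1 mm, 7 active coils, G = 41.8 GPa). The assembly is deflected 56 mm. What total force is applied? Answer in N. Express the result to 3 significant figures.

k_A = Gd⁴/(8D³N_a) = (77.4×10³)(1.72⁴)/(8·8.7³·24) = 5.3579 N/mm
k_B = Gd⁴/(8D³N_a) = (41.8×10³)(0.89⁴)/(8·7.1³·7) = 1.3085 N/mm
Series: 1/k_eq = 1/5.3579 + 1/1.3085 = 0.95087; k_eq = 1.0517 N/mm
F = k_eq·δ = 1.0517·56 = 58.893 N

58.9 N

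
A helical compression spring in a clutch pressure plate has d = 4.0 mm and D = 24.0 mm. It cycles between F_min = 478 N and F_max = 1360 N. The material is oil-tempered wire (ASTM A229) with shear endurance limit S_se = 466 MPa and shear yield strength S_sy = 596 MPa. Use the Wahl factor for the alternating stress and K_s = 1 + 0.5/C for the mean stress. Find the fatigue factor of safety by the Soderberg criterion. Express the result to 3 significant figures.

C = D/d = 24.0/4.0 = 6.0000; K_W = (4C−1)/(4C−4)+0.615/C = 1.2525; K_s = 1+0.5/C = 1.0833
F_a = (F_max−F_min)/2 = 441 N; F_m = (F_max+F_min)/2 = 919 N
τ_a = K_W·8F_aD/(πd³) = 1.2525 × 421.12 = 527.46 MPa
τ_m = K_s·8F_mD/(πd³) = 1.0833 × 877.58 = 950.71 MPa
Soderberg: 1/n_f = τ_a/S_se + τ_m/S_sy = 527.46/466 + 950.71/596 = 1.13188 + 1.59515 = 2.727
n_f = 1/2.727 = 0.3667

0.367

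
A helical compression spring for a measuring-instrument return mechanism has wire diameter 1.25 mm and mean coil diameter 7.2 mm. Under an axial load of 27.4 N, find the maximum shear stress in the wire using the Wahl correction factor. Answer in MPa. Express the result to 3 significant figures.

Spring index C = D/d = 7.2/1.25 = 5.7600
K_W = (4C−1)/(4C−4) + 0.615/C = 22.040/19.040 + 0.1068 = 1.2643
τ₀ = 8FD/(πd³) = 8·27.4·7.2/(π·1.25³) = 1578.24/6.1359 = 257.21 MPa
τ_max = K·τ₀ = 1.2643 × 257.21 = 325.2 MPa

325 MPa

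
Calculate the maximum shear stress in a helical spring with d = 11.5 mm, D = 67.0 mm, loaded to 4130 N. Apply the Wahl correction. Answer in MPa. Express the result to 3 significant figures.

Spring index C = D/d = 67.0/11.5 = 5.8261
K_W = (4C−1)/(4C−4) + 0.615/C = 22.304/19.304 + 0.1056 = 1.2610
τ₀ = 8FD/(πd³) = 8·4130·67.0/(π·11.5³) = 2.21368e+06/4778 = 463.31 MPa
τ_max = K·τ₀ = 1.2610 × 463.31 = 584.22 MPa

584 MPa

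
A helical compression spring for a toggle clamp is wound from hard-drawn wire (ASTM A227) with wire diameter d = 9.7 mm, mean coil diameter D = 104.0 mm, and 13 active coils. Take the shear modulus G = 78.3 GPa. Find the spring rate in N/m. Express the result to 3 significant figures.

5930 N/m

k = Gd⁴/(8D³N_a) = (78.3×10³ × 9.7⁴) / (8 × 104.0³ × 13)
  = 6.93184e+08 / 1.16986e+08 = 5.9254 N/mm = 5925.4 N/m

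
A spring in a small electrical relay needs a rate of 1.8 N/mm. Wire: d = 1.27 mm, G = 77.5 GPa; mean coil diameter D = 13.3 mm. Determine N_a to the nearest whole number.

N_a = Gd⁴/(8D³k) = (77.5×10³ × 1.27⁴)/(8 × 13.3³ × 1.8)
    = 201612 / 33878 = 5.951 → 6 coils

6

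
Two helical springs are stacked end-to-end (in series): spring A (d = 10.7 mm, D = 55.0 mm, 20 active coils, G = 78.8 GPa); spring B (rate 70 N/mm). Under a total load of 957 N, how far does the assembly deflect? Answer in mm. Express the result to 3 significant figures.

38.3 mm

k_A = Gd⁴/(8D³N_a) = (78.8×10³)(10.7⁴)/(8·55.0³·20) = 38.802 N/mm
Series: 1/k_eq = 1/38.802 + 1/70 = 0.040058; k_eq = 24.964 N/mm
δ = F/k_eq = 957/24.964 = 38.335 mm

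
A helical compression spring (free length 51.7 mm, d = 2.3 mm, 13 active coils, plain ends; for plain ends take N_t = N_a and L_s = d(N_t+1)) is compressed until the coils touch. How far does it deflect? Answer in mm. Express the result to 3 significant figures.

N_t = 13; L_s = 2.3·14 = 32.2 mm
δ_solid = L₀ − L_s = 51.7 − 32.2 = 19.5 mm

19.5 mm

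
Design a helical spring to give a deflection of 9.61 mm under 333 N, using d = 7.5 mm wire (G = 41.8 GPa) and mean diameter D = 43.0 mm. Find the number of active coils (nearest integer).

6

Required rate k = F/δ = 333/9.61 = 34.651 N/mm
N_a = Gd⁴/(8D³k) = (41.8×10³ × 7.5⁴)/(8 × 43.0³ × 34.651)
    = 1.32258e+08 / 2.20402e+07 = 6.001 → 6 coils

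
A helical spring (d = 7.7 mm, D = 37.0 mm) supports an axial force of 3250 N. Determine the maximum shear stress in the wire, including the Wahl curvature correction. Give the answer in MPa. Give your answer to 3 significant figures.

Spring index C = D/d = 37.0/7.7 = 4.8052
K_W = (4C−1)/(4C−4) + 0.615/C = 18.221/15.221 + 0.1280 = 1.3251
τ₀ = 8FD/(πd³) = 8·3250·37.0/(π·7.7³) = 962000/1434.2 = 670.74 MPa
τ_max = K·τ₀ = 1.3251 × 670.74 = 888.79 MPa

889 MPa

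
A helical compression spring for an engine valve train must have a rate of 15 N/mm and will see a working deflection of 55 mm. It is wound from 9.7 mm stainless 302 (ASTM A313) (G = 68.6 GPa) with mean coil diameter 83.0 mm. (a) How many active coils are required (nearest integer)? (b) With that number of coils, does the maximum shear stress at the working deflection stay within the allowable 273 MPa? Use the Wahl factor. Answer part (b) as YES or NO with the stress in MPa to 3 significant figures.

N_a = Gd⁴/(8D³k) = (68.6×10³)(9.7⁴)/(8·83.0³·15) = 8.851 → N_a = 9
Actual rate k = Gd⁴/(8D³·9) = 14.752 N/mm
Working load F = kδ = 14.752·55 = 811.35 N
C = 83.0/9.7 = 8.5567; K_W = (4C−1)/(4C−4)+0.615/C = 1.1711
τ_max = K_W·8FD/(πd³) = 1.1711·187.89 = 220.05 MPa
τ_max ≤ 273 MPa → acceptable

(a) 9 coils; (b) YES, τ_max = 220 MPa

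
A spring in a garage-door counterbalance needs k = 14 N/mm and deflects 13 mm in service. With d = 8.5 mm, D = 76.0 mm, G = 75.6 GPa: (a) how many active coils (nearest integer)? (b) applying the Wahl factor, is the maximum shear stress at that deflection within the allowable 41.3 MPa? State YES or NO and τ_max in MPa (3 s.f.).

N_a = Gd⁴/(8D³k) = (75.6×10³)(8.5⁴)/(8·76.0³·14) = 8.027 → N_a = 8
Actual rate k = Gd⁴/(8D³·8) = 14.047 N/mm
Working load F = kδ = 14.047·13 = 182.61 N
C = 76.0/8.5 = 8.9412; K_W = (4C−1)/(4C−4)+0.615/C = 1.1632
τ_max = K_W·8FD/(πd³) = 1.1632·57.546 = 66.939 MPa
τ_max > 41.3 MPa → exceeds allowable

(a) 8 coils; (b) NO, τ_max = 66.9 MPa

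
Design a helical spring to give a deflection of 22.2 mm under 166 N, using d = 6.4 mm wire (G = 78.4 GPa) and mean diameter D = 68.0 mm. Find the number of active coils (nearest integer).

Required rate k = F/δ = 166/22.2 = 7.4775 N/mm
N_a = Gd⁴/(8D³k) = (78.4×10³ × 6.4⁴)/(8 × 68.0³ × 7.4775)
    = 1.31533e+08 / 1.88093e+07 = 6.993 → 7 coils

7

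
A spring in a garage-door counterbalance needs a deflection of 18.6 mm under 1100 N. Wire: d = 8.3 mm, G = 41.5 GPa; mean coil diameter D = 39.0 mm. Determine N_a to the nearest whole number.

Required rate k = F/δ = 1100/18.6 = 59.14 N/mm
N_a = Gd⁴/(8D³k) = (41.5×10³ × 8.3⁴)/(8 × 39.0³ × 59.14)
    = 1.96952e+08 / 2.80649e+07 = 7.018 → 7 coils

7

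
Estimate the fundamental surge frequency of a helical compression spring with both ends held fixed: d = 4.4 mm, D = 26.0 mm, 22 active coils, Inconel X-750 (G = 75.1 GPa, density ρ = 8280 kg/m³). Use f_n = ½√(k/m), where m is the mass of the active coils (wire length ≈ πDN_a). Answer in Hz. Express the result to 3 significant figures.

k = Gd⁴/(8D³N_a) = (75.1×10³)(4.4⁴)/(8·26.0³·22) = 9.0995 N/mm = 9099.5 N/m
Wire length L = πDN_a = π·26.0·22 = 1797 mm
m = ρ·(πd²/4)·L = 8280 × 15.205×10⁻⁶ m² × 1.797 m = 0.22624 kg
f_n = ½√(k/m) = 0.5·√(9099.5/0.22624) = 0.5·√(40220) = 100.28 Hz

100 Hz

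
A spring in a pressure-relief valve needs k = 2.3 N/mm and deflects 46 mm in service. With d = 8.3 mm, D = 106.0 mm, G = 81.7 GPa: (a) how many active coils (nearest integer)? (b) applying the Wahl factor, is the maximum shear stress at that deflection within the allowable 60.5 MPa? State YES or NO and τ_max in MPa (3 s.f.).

(a) 18 coils; (b) YES, τ_max = 54.6 MPa

N_a = Gd⁴/(8D³k) = (81.7×10³)(8.3⁴)/(8·106.0³·2.3) = 17.69 → N_a = 18
Actual rate k = Gd⁴/(8D³·18) = 2.2608 N/mm
Working load F = kδ = 2.2608·46 = 103.99 N
C = 106.0/8.3 = 12.7711; K_W = (4C−1)/(4C−4)+0.615/C = 1.1119
τ_max = K_W·8FD/(πd³) = 1.1119·49.093 = 54.586 MPa
τ_max ≤ 60.5 MPa → acceptable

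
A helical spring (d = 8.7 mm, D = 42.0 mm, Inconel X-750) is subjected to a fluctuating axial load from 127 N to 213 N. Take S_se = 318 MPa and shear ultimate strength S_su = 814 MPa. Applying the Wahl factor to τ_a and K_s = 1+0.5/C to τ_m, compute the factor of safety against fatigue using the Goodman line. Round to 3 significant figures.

15.0

C = D/d = 42.0/8.7 = 4.8276; K_W = (4C−1)/(4C−4)+0.615/C = 1.3233; K_s = 1+0.5/C = 1.1036
F_a = (F_max−F_min)/2 = 43 N; F_m = (F_max+F_min)/2 = 170 N
τ_a = K_W·8F_aD/(πd³) = 1.3233 × 6.9839 = 9.2421 MPa
τ_m = K_s·8F_mD/(πd³) = 1.1036 × 27.611 = 30.471 MPa
Goodman: 1/n_f = τ_a/S_se + τ_m/S_su = 9.2421/318 + 30.471/814 = 0.02906 + 0.03743 = 0.066496
n_f = 1/0.066496 = 15.04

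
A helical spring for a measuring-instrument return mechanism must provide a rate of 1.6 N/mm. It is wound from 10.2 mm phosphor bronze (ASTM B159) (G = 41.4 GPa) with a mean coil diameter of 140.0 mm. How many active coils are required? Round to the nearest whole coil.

13

N_a = Gd⁴/(8D³k) = (41.4×10³ × 10.2⁴)/(8 × 140.0³ × 1.6)
    = 4.48127e+08 / 3.51232e+07 = 12.76 → 13 coils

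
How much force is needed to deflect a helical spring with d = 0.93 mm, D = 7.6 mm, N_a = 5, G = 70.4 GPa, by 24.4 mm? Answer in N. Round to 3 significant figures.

k = Gd⁴/(8D³N_a) = (70.4×10³)(0.93⁴)/(8·7.6³·5) = 2.9992 N/mm
F = k·δ = 2.9992 × 24.4 = 73.18 N

73.2 N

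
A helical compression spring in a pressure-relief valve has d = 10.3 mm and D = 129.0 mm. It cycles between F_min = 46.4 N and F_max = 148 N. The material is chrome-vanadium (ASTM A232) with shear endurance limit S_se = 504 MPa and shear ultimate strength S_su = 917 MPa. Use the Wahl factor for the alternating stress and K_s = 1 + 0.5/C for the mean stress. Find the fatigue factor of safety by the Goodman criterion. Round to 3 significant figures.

C = D/d = 129.0/10.3 = 12.5243; K_W = (4C−1)/(4C−4)+0.615/C = 1.1142; K_s = 1+0.5/C = 1.0399
F_a = (F_max−F_min)/2 = 50.8 N; F_m = (F_max+F_min)/2 = 97.2 N
τ_a = K_W·8F_aD/(πd³) = 1.1142 × 15.272 = 17.015 MPa
τ_m = K_s·8F_mD/(πd³) = 1.0399 × 29.22 = 30.387 MPa
Goodman: 1/n_f = τ_a/S_se + τ_m/S_su = 17.015/504 + 30.387/917 = 0.03376 + 0.03314 = 0.066898
n_f = 1/0.066898 = 14.95

14.9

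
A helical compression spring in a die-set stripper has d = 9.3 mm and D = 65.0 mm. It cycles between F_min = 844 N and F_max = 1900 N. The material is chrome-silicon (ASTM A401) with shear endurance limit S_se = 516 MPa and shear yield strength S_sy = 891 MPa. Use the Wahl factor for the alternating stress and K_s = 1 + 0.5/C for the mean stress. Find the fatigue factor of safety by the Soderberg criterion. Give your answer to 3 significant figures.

1.68

C = D/d = 65.0/9.3 = 6.9892; K_W = (4C−1)/(4C−4)+0.615/C = 1.2132; K_s = 1+0.5/C = 1.0715
F_a = (F_max−F_min)/2 = 528 N; F_m = (F_max+F_min)/2 = 1372 N
τ_a = K_W·8F_aD/(πd³) = 1.2132 × 108.65 = 131.82 MPa
τ_m = K_s·8F_mD/(πd³) = 1.0715 × 282.33 = 302.53 MPa
Soderberg: 1/n_f = τ_a/S_se + τ_m/S_sy = 131.82/516 + 302.53/891 = 0.25546 + 0.33954 = 0.595
n_f = 1/0.595 = 1.681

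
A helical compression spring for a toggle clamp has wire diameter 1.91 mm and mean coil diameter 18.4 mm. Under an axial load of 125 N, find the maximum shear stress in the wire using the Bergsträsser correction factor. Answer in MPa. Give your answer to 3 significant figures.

959 MPa

Spring index C = D/d = 18.4/1.91 = 9.6335
K_B = (4C+2)/(4C−3) = 40.534/35.534 = 1.1407
τ₀ = 8FD/(πd³) = 8·125·18.4/(π·1.91³) = 18400/21.89 = 840.56 MPa
τ_max = K·τ₀ = 1.1407 × 840.56 = 958.83 MPa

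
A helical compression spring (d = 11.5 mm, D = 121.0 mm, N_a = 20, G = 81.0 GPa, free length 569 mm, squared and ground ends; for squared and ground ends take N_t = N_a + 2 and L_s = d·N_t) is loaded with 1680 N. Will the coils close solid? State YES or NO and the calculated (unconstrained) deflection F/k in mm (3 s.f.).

k = Gd⁴/(8D³N_a) = (81.0×10³)(11.5⁴)/(8·121.0³·20) = 4.998 N/mm
N_t = 22; L_s = 11.5·22 = 253 mm; δ_solid = L₀ − L_s = 569 − 253 = 316 mm
δ = F/k = 1680/4.998 = 336.13 mm
δ ≥ δ_solid → spring goes solid

YES, δ = 336 mm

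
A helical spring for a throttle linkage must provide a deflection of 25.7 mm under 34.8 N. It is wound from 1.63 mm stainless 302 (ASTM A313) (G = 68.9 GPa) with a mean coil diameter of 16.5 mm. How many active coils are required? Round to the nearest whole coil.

Required rate k = F/δ = 34.8/25.7 = 1.3541 N/mm
N_a = Gd⁴/(8D³k) = (68.9×10³ × 1.63⁴)/(8 × 16.5³ × 1.3541)
    = 486373 / 48661.8 = 9.995 → 10 coils

10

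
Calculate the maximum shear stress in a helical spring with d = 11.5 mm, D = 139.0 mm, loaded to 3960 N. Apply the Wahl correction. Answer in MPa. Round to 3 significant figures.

1030 MPa

Spring index C = D/d = 139.0/11.5 = 12.0870
K_W = (4C−1)/(4C−4) + 0.615/C = 47.348/44.348 + 0.0509 = 1.1185
τ₀ = 8FD/(πd³) = 8·3960·139.0/(π·11.5³) = 4.40352e+06/4778 = 921.63 MPa
τ_max = K·τ₀ = 1.1185 × 921.63 = 1030.9 MPa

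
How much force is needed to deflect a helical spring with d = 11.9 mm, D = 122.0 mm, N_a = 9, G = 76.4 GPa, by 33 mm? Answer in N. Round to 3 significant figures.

k = Gd⁴/(8D³N_a) = (76.4×10³)(11.9⁴)/(8·122.0³·9) = 11.718 N/mm
F = k·δ = 11.718 × 33 = 386.71 N

387 N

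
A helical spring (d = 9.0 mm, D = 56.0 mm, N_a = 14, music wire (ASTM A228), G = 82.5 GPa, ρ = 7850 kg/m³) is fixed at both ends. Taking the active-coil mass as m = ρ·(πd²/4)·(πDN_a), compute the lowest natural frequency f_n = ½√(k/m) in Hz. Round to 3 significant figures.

74.8 Hz

k = Gd⁴/(8D³N_a) = (82.5×10³)(9.0⁴)/(8·56.0³·14) = 27.52 N/mm = 27520 N/m
Wire length L = πDN_a = π·56.0·14 = 2463 mm
m = ρ·(πd²/4)·L = 7850 × 63.617×10⁻⁶ m² × 2.463 m = 1.23 kg
f_n = ½√(k/m) = 0.5·√(27520/1.23) = 0.5·√(22373) = 74.789 Hz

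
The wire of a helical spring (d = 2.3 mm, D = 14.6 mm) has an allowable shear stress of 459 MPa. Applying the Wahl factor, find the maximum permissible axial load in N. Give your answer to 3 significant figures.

121 N

C = D/d = 14.6/2.3 = 6.3478
K_W = (4C−1)/(4C−4) + 0.615/C = 24.391/21.391 + 0.0969 = 1.2371
τ_max = K·8FD/(πd³) → F_max = τ_allow·πd³/(8DK)
F_max = 459·π·2.3³/(8·14.6·1.2371) = 17545/144.5 = 121.42 N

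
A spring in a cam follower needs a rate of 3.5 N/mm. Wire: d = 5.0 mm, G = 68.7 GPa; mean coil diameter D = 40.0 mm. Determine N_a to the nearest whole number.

24

N_a = Gd⁴/(8D³k) = (68.7×10³ × 5.0⁴)/(8 × 40.0³ × 3.5)
    = 4.29375e+07 / 1.792e+06 = 23.96 → 24 coils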